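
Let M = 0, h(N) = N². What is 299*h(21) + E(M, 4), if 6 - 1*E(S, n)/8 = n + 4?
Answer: 131843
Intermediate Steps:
E(S, n) = 16 - 8*n (E(S, n) = 48 - 8*(n + 4) = 48 - 8*(4 + n) = 48 + (-32 - 8*n) = 16 - 8*n)
299*h(21) + E(M, 4) = 299*21² + (16 - 8*4) = 299*441 + (16 - 32) = 131859 - 16 = 131843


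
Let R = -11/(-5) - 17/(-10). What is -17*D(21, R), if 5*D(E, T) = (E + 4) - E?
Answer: -68/5 ≈ -13.600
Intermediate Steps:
R = 39/10 (R = -11*(-⅕) - 17*(-⅒) = 11/5 + 17/10 = 39/10 ≈ 3.9000)
D(E, T) = ⅘ (D(E, T) = ((E + 4) - E)/5 = ((4 + E) - E)/5 = (⅕)*4 = ⅘)
-17*D(21, R) = -17*⅘ = -68/5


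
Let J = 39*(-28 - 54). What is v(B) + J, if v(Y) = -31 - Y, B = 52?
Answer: -3281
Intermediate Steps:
J = -3198 (J = 39*(-82) = -3198)
v(B) + J = (-31 - 1*52) - 3198 = (-31 - 52) - 3198 = -83 - 3198 = -3281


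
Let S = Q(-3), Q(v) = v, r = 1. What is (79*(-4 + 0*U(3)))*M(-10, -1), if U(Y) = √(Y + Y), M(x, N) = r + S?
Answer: 632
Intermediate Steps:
S = -3
M(x, N) = -2 (M(x, N) = 1 - 3 = -2)
U(Y) = √2*√Y (U(Y) = √(2*Y) = √2*√Y)
(79*(-4 + 0*U(3)))*M(-10, -1) = (79*(-4 + 0*(√2*√3)))*(-2) = (79*(-4 + 0*√6))*(-2) = (79*(-4 + 0))*(-2) = (79*(-4))*(-2) = -316*(-2) = 632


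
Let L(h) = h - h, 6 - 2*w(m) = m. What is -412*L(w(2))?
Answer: 0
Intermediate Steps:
w(m) = 3 - m/2
L(h) = 0
-412*L(w(2)) = -412*0 = 0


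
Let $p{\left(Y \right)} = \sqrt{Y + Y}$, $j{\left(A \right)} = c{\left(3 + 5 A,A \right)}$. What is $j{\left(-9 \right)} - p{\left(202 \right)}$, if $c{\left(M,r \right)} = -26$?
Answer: $-26 - 2 \sqrt{101} \approx -46.1$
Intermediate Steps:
$j{\left(A \right)} = -26$
$p{\left(Y \right)} = \sqrt{2} \sqrt{Y}$ ($p{\left(Y \right)} = \sqrt{2 Y} = \sqrt{2} \sqrt{Y}$)
$j{\left(-9 \right)} - p{\left(202 \right)} = -26 - \sqrt{2} \sqrt{202} = -26 - 2 \sqrt{101}$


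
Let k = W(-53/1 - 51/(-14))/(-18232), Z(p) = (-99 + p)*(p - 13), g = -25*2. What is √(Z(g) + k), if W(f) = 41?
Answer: √780073180594/9116 ≈ 96.886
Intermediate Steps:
g = -50
Z(p) = (-99 + p)*(-13 + p)
k = -41/18232 (k = 41/(-18232) = 41*(-1/18232) = -41/18232 ≈ -0.0022488)
√(Z(g) + k) = √((1287 + (-50)² - 112*(-50)) - 41/18232) = √((1287 + 2500 + 5600) - 41/18232) = √(9387 - 41/18232) = √(171143743/18232) = √780073180594/9116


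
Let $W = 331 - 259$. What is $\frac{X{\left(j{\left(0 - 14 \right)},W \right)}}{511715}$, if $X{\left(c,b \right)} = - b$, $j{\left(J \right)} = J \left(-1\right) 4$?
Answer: $- \frac{72}{511715} \approx -0.0001407$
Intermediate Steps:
$W = 72$ ($W = 331 - 259 = 72$)
$j{\left(J \right)} = - 4 J$ ($j{\left(J \right)} = - J 4 = - 4 J$)
$\frac{X{\left(j{\left(0 - 14 \right)},W \right)}}{511715} = \frac{\left(-1\right) 72}{511715} = \left(-72\right) \frac{1}{511715} = - \frac{72}{511715}$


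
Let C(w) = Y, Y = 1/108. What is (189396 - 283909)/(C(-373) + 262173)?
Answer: -10207404/28314685 ≈ -0.36050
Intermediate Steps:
Y = 1/108 ≈ 0.0092593
C(w) = 1/108
(189396 - 283909)/(C(-373) + 262173) = (189396 - 283909)/(1/108 + 262173) = -94513/28314685/108 = -94513*108/28314685 = -10207404/28314685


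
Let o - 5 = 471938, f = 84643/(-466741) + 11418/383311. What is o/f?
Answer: -84433887164183293/27115344235 ≈ -3.1139e+6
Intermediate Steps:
f = -27115344235/178906959451 (f = 84643*(-1/466741) + 11418*(1/383311) = -84643/466741 + 11418/383311 = -27115344235/178906959451 ≈ -0.15156)
o = 471943 (o = 5 + 471938 = 471943)
o/f = 471943/(-27115344235/178906959451) = 471943*(-178906959451/27115344235) = -84433887164183293/27115344235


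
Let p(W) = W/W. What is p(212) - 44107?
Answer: -44106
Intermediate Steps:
p(W) = 1
p(212) - 44107 = 1 - 44107 = -44106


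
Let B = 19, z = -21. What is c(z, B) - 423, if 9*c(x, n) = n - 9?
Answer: -3797/9 ≈ -421.89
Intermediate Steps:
c(x, n) = -1 + n/9 (c(x, n) = (n - 9)/9 = (-9 + n)/9 = -1 + n/9)
c(z, B) - 423 = (-1 + (⅑)*19) - 423 = (-1 + 19/9) - 423 = 10/9 - 423 = -3797/9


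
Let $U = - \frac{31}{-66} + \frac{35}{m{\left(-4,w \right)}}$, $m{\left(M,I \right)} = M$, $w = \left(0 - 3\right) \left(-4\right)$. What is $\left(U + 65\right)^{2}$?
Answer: $\frac{56055169}{17424} \approx 3217.1$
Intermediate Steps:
$w = 12$ ($w = \left(-3\right) \left(-4\right) = 12$)
$U = - \frac{1093}{132}$ ($U = - \frac{31}{-66} + \frac{35}{-4} = \left(-31\right) \left(- \frac{1}{66}\right) + 35 \left(- \frac{1}{4}\right) = \frac{31}{66} - \frac{35}{4} = - \frac{1093}{132} \approx -8.2803$)
$\left(U + 65\right)^{2} = \left(- \frac{1093}{132} + 65\right)^{2} = \left(\frac{7487}{132}\right)^{2} = \frac{56055169}{17424}$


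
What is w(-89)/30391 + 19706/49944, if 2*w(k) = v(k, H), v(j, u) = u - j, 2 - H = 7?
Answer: 300491347/758924052 ≈ 0.39594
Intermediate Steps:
H = -5 (H = 2 - 1*7 = 2 - 7 = -5)
w(k) = -5/2 - k/2 (w(k) = (-5 - k)/2 = -5/2 - k/2)
w(-89)/30391 + 19706/49944 = (-5/2 - 1/2*(-89))/30391 + 19706/49944 = (-5/2 + 89/2)*(1/30391) + 19706*(1/49944) = 42*(1/30391) + 9853/24972 = 42/30391 + 9853/24972 = 300491347/758924052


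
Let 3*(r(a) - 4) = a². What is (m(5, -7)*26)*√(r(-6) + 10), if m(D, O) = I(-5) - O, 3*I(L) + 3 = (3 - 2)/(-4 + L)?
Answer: 4186*√26/27 ≈ 790.54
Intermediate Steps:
r(a) = 4 + a²/3
I(L) = -1 + 1/(3*(-4 + L)) (I(L) = -1 + ((3 - 2)/(-4 + L))/3 = -1 + (1/(-4 + L))/3 = -1 + 1/(3*(-4 + L)))
m(D, O) = -28/27 - O (m(D, O) = (13/3 - 1*(-5))/(-4 - 5) - O = (13/3 + 5)/(-9) - O = -⅑*28/3 - O = -28/27 - O)
(m(5, -7)*26)*√(r(-6) + 10) = ((-28/27 - 1*(-7))*26)*√((4 + (⅓)*(-6)²) + 10) = ((-28/27 + 7)*26)*√((4 + (⅓)*36) + 10) = ((161/27)*26)*√((4 + 12) + 10) = 4186*√(16 + 10)/27 = 4186*√26/27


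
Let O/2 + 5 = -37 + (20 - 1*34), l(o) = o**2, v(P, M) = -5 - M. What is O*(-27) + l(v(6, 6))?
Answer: 3145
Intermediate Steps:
O = -112 (O = -10 + 2*(-37 + (20 - 1*34)) = -10 + 2*(-37 + (20 - 34)) = -10 + 2*(-37 - 14) = -10 + 2*(-51) = -10 - 102 = -112)
O*(-27) + l(v(6, 6)) = -112*(-27) + (-5 - 1*6)**2 = 3024 + (-5 - 6)**2 = 3024 + (-11)**2 = 3024 + 121 = 3145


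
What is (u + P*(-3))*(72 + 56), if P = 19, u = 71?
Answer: 1792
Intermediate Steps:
(u + P*(-3))*(72 + 56) = (71 + 19*(-3))*(72 + 56) = (71 - 57)*128 = 14*128 = 1792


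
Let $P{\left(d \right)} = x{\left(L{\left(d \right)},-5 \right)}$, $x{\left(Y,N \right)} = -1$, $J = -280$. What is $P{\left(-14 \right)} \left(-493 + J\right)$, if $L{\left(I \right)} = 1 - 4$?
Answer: $773$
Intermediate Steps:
$L{\left(I \right)} = -3$
$P{\left(d \right)} = -1$
$P{\left(-14 \right)} \left(-493 + J\right) = - (-493 - 280) = \left(-1\right) \left(-773\right) = 773$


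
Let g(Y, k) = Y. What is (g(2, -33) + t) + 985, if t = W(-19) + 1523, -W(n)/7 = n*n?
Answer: -17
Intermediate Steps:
W(n) = -7*n**2 (W(n) = -7*n*n = -7*n**2)
t = -1004 (t = -7*(-19)**2 + 1523 = -7*361 + 1523 = -2527 + 1523 = -1004)
(g(2, -33) + t) + 985 = (2 - 1004) + 985 = -1002 + 985 = -17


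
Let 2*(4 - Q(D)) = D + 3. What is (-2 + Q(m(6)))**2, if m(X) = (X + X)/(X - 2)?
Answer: 1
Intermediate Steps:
m(X) = 2*X/(-2 + X) (m(X) = (2*X)/(-2 + X) = 2*X/(-2 + X))
Q(D) = 5/2 - D/2 (Q(D) = 4 - (D + 3)/2 = 4 - (3 + D)/2 = 4 + (-3/2 - D/2) = 5/2 - D/2)
(-2 + Q(m(6)))**2 = (-2 + (5/2 - 6/(-2 + 6)))**2 = (-2 + (5/2 - 6/4))**2 = (-2 + (5/2 - 1/2*3))**2 = (-2 + (5/2 - 3/2))**2 = (-2 + 1)**2 = (-1)**2 = 1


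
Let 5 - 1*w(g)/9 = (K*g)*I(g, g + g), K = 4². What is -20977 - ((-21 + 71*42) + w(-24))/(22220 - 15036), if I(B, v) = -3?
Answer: -75345703/3592 ≈ -20976.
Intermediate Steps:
K = 16
w(g) = 45 + 432*g (w(g) = 45 - 9*16*g*(-3) = 45 - (-432)*g = 45 + 432*g)
-20977 - ((-21 + 71*42) + w(-24))/(22220 - 15036) = -20977 - ((-21 + 71*42) + (45 + 432*(-24)))/(22220 - 15036) = -20977 - ((-21 + 2982) + (45 - 10368))/7184 = -20977 - (2961 - 10323)/7184 = -20977 - (-7362)/7184 = -20977 - 1*(-3681/3592) = -20977 + 3681/3592 = -75345703/3592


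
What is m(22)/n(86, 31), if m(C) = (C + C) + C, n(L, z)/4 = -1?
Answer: -33/2 ≈ -16.500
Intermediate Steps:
n(L, z) = -4 (n(L, z) = 4*(-1) = -4)
m(C) = 3*C (m(C) = 2*C + C = 3*C)
m(22)/n(86, 31) = (3*22)/(-4) = 66*(-1/4) = -33/2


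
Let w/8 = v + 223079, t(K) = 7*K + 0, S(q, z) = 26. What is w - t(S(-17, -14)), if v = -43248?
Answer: 1438466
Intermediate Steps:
t(K) = 7*K
w = 1438648 (w = 8*(-43248 + 223079) = 8*179831 = 1438648)
w - t(S(-17, -14)) = 1438648 - 7*26 = 1438648 - 1*182 = 1438648 - 182 = 1438466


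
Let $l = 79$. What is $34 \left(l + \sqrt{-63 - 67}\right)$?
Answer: $2686 + 34 i \sqrt{130} \approx 2686.0 + 387.66 i$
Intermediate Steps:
$34 \left(l + \sqrt{-63 - 67}\right) = 34 \left(79 + \sqrt{-63 - 67}\right) = 34 \left(79 + \sqrt{-130}\right) = 34 \left(79 + i \sqrt{130}\right) = 2686 + 34 i \sqrt{130}$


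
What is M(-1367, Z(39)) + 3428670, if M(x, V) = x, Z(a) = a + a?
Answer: 3427303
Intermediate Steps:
Z(a) = 2*a
M(-1367, Z(39)) + 3428670 = -1367 + 3428670 = 3427303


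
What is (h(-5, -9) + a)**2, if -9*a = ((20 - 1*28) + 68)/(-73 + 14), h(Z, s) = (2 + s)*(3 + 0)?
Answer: 13667809/31329 ≈ 436.27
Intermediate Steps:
h(Z, s) = 6 + 3*s (h(Z, s) = (2 + s)*3 = 6 + 3*s)
a = 20/177 (a = -((20 - 1*28) + 68)/(9*(-73 + 14)) = -((20 - 28) + 68)/(9*(-59)) = -(-8 + 68)*(-1)/(9*59) = -20*(-1)/(3*59) = -1/9*(-60/59) = 20/177 ≈ 0.11299)
(h(-5, -9) + a)**2 = ((6 + 3*(-9)) + 20/177)**2 = ((6 - 27) + 20/177)**2 = (-21 + 20/177)**2 = (-3697/177)**2 = 13667809/31329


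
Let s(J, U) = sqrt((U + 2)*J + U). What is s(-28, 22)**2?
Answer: -650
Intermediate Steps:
s(J, U) = sqrt(U + J*(2 + U)) (s(J, U) = sqrt((2 + U)*J + U) = sqrt(J*(2 + U) + U) = sqrt(U + J*(2 + U)))
s(-28, 22)**2 = (sqrt(22 + 2*(-28) - 28*22))**2 = (sqrt(22 - 56 - 616))**2 = (sqrt(-650))**2 = (5*I*sqrt(26))**2 = -650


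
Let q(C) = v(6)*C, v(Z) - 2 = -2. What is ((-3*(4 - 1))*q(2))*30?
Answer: 0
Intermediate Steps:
v(Z) = 0 (v(Z) = 2 - 2 = 0)
q(C) = 0 (q(C) = 0*C = 0)
((-3*(4 - 1))*q(2))*30 = (-3*(4 - 1)*0)*30 = (-3*3*0)*30 = -9*0*30 = 0*30 = 0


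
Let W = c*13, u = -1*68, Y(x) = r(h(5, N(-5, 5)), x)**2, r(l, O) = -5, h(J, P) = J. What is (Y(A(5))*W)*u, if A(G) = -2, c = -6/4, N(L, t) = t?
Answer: 33150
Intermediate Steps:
c = -3/2 (c = -6*1/4 = -3/2 ≈ -1.5000)
Y(x) = 25 (Y(x) = (-5)**2 = 25)
u = -68
W = -39/2 (W = -3/2*13 = -39/2 ≈ -19.500)
(Y(A(5))*W)*u = (25*(-39/2))*(-68) = -975/2*(-68) = 33150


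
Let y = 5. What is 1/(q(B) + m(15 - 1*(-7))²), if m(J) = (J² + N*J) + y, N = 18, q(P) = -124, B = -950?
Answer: 1/783101 ≈ 1.2770e-6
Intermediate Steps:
m(J) = 5 + J² + 18*J (m(J) = (J² + 18*J) + 5 = 5 + J² + 18*J)
1/(q(B) + m(15 - 1*(-7))²) = 1/(-124 + (5 + (15 - 1*(-7))² + 18*(15 - 1*(-7)))²) = 1/(-124 + (5 + (15 + 7)² + 18*(15 + 7))²) = 1/(-124 + (5 + 22² + 18*22)²) = 1/(-124 + (5 + 484 + 396)²) = 1/(-124 + 885²) = 1/(-124 + 783225) = 1/783101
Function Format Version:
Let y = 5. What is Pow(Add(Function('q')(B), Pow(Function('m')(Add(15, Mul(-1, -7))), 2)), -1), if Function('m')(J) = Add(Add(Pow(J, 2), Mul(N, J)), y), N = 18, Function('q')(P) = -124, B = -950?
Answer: Rational(1, 783101) ≈ 1.2770e-6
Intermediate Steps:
Function('m')(J) = Add(5, Pow(J, 2), Mul(18, J)) (Function('m')(J) = Add(Add(Pow(J, 2), Mul(18, J)), 5) = Add(5, Pow(J, 2), Mul(18, J)))
Pow(Add(Function('q')(B), Pow(Function('m')(Add(15, Mul(-1, -7))), 2)), -1) = Pow(Add(-124, Pow(Add(5, Pow(Add(15, Mul(-1, -7)), 2), Mul(18, Add(15, Mul(-1, -7)))), 2)), -1) = Pow(Add(-124, Pow(Add(5, Pow(Add(15, 7), 2), Mul(18, Add(15, 7))), 2)), -1) = Pow(Add(-124, Pow(Add(5, Pow(22, 2), Mul(18, 22)), 2)), -1) = Pow(Add(-124, Pow(Add(5, 484, 396), 2)), -1) = Pow(Add(-124, Pow(885, 2)), -1) = Pow(Add(-124, 783225), -1) = Pow(783101, -1) = Rational(1, 783101)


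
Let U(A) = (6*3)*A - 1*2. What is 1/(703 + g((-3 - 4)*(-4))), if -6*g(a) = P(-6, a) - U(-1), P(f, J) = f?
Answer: 3/2102 ≈ 0.0014272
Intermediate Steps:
U(A) = -2 + 18*A (U(A) = 18*A - 2 = -2 + 18*A)
g(a) = -7/3 (g(a) = -(-6 - (-2 + 18*(-1)))/6 = -(-6 - (-2 - 18))/6 = -(-6 - 1*(-20))/6 = -(-6 + 20)/6 = -⅙*14 = -7/3)
1/(703 + g((-3 - 4)*(-4))) = 1/(703 - 7/3) = 1/(2102/3) = 3/2102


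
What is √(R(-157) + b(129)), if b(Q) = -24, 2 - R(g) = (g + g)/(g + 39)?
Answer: I*√85845/59 ≈ 4.966*I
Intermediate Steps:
R(g) = 2 - 2*g/(39 + g) (R(g) = 2 - (g + g)/(g + 39) = 2 - 2*g/(39 + g))
√(R(-157) + b(129)) = √(78/(39 - 157) - 24) = √(78/(-118) - 24) = √(78*(-1/118) - 24) = √(-39/59 - 24) = √(-1455/59) = I*√85845/59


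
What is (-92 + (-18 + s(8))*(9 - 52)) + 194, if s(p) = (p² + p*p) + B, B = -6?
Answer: -4370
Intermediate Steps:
s(p) = -6 + 2*p² (s(p) = (p² + p*p) - 6 = (p² + p²) - 6 = 2*p² - 6 = -6 + 2*p²)
(-92 + (-18 + s(8))*(9 - 52)) + 194 = (-92 + (-18 + (-6 + 2*8²))*(9 - 52)) + 194 = (-92 + (-18 + (-6 + 2*64))*(-43)) + 194 = (-92 + (-18 + (-6 + 128))*(-43)) + 194 = (-92 + (-18 + 122)*(-43)) + 194 = (-92 + 104*(-43)) + 194 = (-92 - 4472) + 194 = -4564 + 194 = -4370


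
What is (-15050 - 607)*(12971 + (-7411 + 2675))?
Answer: -128935395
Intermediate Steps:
(-15050 - 607)*(12971 + (-7411 + 2675)) = -15657*(12971 - 4736) = -15657*8235 = -128935395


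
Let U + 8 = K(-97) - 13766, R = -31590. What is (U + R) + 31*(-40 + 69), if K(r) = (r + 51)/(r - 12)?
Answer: -4846639/109 ≈ -44465.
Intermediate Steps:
K(r) = (51 + r)/(-12 + r)
U = -1501320/109 (U = -8 + ((51 - 97)/(-12 - 97) - 13766) = -8 + (-46/(-109) - 13766) = -8 + (-1/109*(-46) - 13766) = -8 + (46/109 - 13766) = -8 - 1500448/109 = -1501320/109 ≈ -13774.)
(U + R) + 31*(-40 + 69) = (-1501320/109 - 31590) + 31*(-40 + 69) = -4944630/109 + 31*29 = -4944630/109 + 899 = -4846639/109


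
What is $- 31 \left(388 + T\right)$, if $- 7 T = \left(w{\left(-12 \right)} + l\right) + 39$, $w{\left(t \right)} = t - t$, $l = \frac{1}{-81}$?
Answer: $- \frac{6721978}{567} \approx -11855.0$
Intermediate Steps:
$l = - \frac{1}{81} \approx -0.012346$
$w{\left(t \right)} = 0$
$T = - \frac{3158}{567}$ ($T = - \frac{\left(0 - \frac{1}{81}\right) + 39}{7} = - \frac{- \frac{1}{81} + 39}{7} = \left(- \frac{1}{7}\right) \frac{3158}{81} = - \frac{3158}{567} \approx -5.5697$)
$- 31 \left(388 + T\right) = - 31 \left(388 - \frac{3158}{567}\right) = \left(-31\right) \frac{216838}{567} = - \frac{6721978}{567}$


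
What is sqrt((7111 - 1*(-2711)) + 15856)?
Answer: sqrt(25678) ≈ 160.24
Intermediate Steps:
sqrt((7111 - 1*(-2711)) + 15856) = sqrt((7111 + 2711) + 15856) = sqrt(9822 + 15856) = sqrt(25678)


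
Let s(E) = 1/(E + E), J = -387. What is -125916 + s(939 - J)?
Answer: -333929231/2652 ≈ -1.2592e+5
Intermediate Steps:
s(E) = 1/(2*E)
-125916 + s(939 - J) = -125916 + 1/(2*(939 - 1*(-387))) = -125916 + 1/(2*(939 + 387)) = -125916 + (1/2)/1326 = -125916 + (1/2)*(1/1326) = -125916 + 1/2652 = -333929231/2652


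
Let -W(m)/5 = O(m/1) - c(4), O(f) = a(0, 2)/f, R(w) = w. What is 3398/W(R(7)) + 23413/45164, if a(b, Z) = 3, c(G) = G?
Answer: 1077197529/5645500 ≈ 190.81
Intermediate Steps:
O(f) = 3/f
W(m) = 20 - 15/m (W(m) = -5*(3/((m/1)) - 1*4) = -5*(3/((m*1)) - 4) = -5*(3/m - 4) = -5*(-4 + 3/m) = 20 - 15/m)
3398/W(R(7)) + 23413/45164 = 3398/(20 - 15/7) + 23413/45164 = 3398/(125/7) + 23413/45164 = 3398*(7/125) + 23413/45164 = 23786/125 + 23413/45164 = 1077197529/5645500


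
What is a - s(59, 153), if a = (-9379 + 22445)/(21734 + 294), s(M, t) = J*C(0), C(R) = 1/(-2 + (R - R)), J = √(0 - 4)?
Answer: 6533/11014 + I ≈ 0.59315 + 1.0*I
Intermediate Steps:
J = 2*I (J = √(-4) = 2*I ≈ 2.0*I)
C(R) = -½ (C(R) = 1/(-2 + 0) = 1/(-2) = -½)
s(M, t) = -I (s(M, t) = (2*I)*(-½) = -I)
a = 6533/11014 (a = 13066/22028 = 13066*(1/22028) = 6533/11014 ≈ 0.59315)
a - s(59, 153) = 6533/11014 - (-1)*I = 6533/11014 + I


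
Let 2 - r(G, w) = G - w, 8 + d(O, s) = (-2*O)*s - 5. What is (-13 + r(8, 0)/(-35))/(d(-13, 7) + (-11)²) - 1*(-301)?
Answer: 3054701/10150 ≈ 300.96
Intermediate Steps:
d(O, s) = -13 - 2*O*s (d(O, s) = -8 + ((-2*O)*s - 5) = -8 + (-2*O*s - 5) = -8 + (-5 - 2*O*s) = -13 - 2*O*s)
r(G, w) = 2 + w - G (r(G, w) = 2 - (G - w) = 2 + (w - G) = 2 + w - G)
(-13 + r(8, 0)/(-35))/(d(-13, 7) + (-11)²) - 1*(-301) = (-13 + (2 + 0 - 1*8)/(-35))/((-13 - 2*(-13)*7) + (-11)²) - 1*(-301) = (-13 + (2 + 0 - 8)*(-1/35))/((-13 + 182) + 121) + 301 = (-13 - 6*(-1/35))/(169 + 121) + 301 = (-13 + 6/35)/290 + 301 = -449/35*1/290 + 301 = -449/10150 + 301 = 3054701/10150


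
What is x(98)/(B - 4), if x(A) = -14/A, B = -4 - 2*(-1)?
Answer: 1/42 ≈ 0.023810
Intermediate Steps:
B = -2 (B = -4 + 2 = -2)
x(98)/(B - 4) = (-14/98)/(-2 - 4) = (-14*1/98)/(-6) = -⅙*(-⅐) = 1/42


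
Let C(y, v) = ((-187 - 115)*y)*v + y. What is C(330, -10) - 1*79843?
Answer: 917087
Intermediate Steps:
C(y, v) = y - 302*v*y (C(y, v) = (-302*y)*v + y = -302*v*y + y = y - 302*v*y)
C(330, -10) - 1*79843 = 330*(1 - 302*(-10)) - 1*79843 = 330*(1 + 3020) - 79843 = 330*3021 - 79843 = 996930 - 79843 = 917087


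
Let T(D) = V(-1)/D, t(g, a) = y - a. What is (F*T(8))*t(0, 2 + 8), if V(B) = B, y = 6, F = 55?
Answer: 55/2 ≈ 27.500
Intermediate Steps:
t(g, a) = 6 - a
T(D) = -1/D
(F*T(8))*t(0, 2 + 8) = (55*(-1/8))*(6 - (2 + 8)) = (55*(-1*⅛))*(6 - 1*10) = (55*(-⅛))*(6 - 10) = -55/8*(-4) = 55/2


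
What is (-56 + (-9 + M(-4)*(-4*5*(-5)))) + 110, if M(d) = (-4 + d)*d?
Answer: 3245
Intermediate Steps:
M(d) = d*(-4 + d)
(-56 + (-9 + M(-4)*(-4*5*(-5)))) + 110 = (-56 + (-9 + (-4*(-4 - 4))*(-4*5*(-5)))) + 110 = (-56 + (-9 + (-4*(-8))*(-20*(-5)))) + 110 = (-56 + (-9 + 32*100)) + 110 = (-56 + (-9 + 3200)) + 110 = (-56 + 3191) + 110 = 3135 + 110 = 3245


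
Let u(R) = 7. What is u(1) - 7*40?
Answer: -273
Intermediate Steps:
u(1) - 7*40 = 7 - 7*40 = 7 - 280 = -273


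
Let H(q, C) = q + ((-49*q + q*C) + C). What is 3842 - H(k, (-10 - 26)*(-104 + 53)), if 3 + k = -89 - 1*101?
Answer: 347090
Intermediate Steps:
k = -193 (k = -3 + (-89 - 1*101) = -3 + (-89 - 101) = -3 - 190 = -193)
H(q, C) = C - 48*q + C*q (H(q, C) = q + ((-49*q + C*q) + C) = q + (C - 49*q + C*q) = C - 48*q + C*q)
3842 - H(k, (-10 - 26)*(-104 + 53)) = 3842 - ((-10 - 26)*(-104 + 53) - 48*(-193) + ((-10 - 26)*(-104 + 53))*(-193)) = 3842 - (-36*(-51) + 9264 - 36*(-51)*(-193)) = 3842 - (1836 + 9264 + 1836*(-193)) = 3842 - (1836 + 9264 - 354348) = 3842 - 1*(-343248) = 3842 + 343248 = 347090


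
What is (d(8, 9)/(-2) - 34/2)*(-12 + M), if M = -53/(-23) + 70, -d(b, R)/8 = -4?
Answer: -45771/23 ≈ -1990.0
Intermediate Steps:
d(b, R) = 32 (d(b, R) = -8*(-4) = 32)
M = 1663/23 (M = -53*(-1/23) + 70 = 53/23 + 70 = 1663/23 ≈ 72.304)
(d(8, 9)/(-2) - 34/2)*(-12 + M) = (32/(-2) - 34/2)*(-12 + 1663/23) = (32*(-1/2) - 34*1/2)*(1387/23) = (-16 - 17)*(1387/23) = -33*1387/23 = -45771/23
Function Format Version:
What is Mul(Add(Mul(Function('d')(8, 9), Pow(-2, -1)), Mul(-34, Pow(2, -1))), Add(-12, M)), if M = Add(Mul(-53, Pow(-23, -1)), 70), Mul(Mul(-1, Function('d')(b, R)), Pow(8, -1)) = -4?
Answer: Rational(-45771, 23) ≈ -1990.0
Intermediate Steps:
Function('d')(b, R) = 32 (Function('d')(b, R) = Mul(-8, -4) = 32)
M = Rational(1663, 23) (M = Add(Mul(-53, Rational(-1, 23)), 70) = Add(Rational(53, 23), 70) = Rational(1663, 23) ≈ 72.304)
Mul(Add(Mul(Function('d')(8, 9), Pow(-2, -1)), Mul(-34, Pow(2, -1))), Add(-12, M)) = Mul(Add(Mul(32, Pow(-2, -1)), Mul(-34, Pow(2, -1))), Add(-12, Rational(1663, 23))) = Mul(Add(Mul(32, Rational(-1, 2)), Mul(-34, Rational(1, 2))), Rational(1387, 23)) = Mul(Add(-16, -17), Rational(1387, 23)) = Mul(-33, Rational(1387, 23)) = Rational(-45771, 23)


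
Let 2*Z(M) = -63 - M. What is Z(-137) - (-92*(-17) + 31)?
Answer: -1558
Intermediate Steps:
Z(M) = -63/2 - M/2 (Z(M) = (-63 - M)/2 = -63/2 - M/2)
Z(-137) - (-92*(-17) + 31) = (-63/2 - ½*(-137)) - (-92*(-17) + 31) = (-63/2 + 137/2) - (1564 + 31) = 37 - 1*1595 = 37 - 1595 = -1558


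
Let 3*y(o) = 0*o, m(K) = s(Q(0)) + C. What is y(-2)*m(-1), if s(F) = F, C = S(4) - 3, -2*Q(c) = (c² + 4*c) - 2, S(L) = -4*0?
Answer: 0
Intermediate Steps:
S(L) = 0
Q(c) = 1 - 2*c - c²/2 (Q(c) = -((c² + 4*c) - 2)/2 = -(-2 + c² + 4*c)/2 = 1 - 2*c - c²/2)
C = -3 (C = 0 - 3 = -3)
m(K) = -2 (m(K) = (1 - 2*0 - ½*0²) - 3 = (1 + 0 - ½*0) - 3 = (1 + 0 + 0) - 3 = 1 - 3 = -2)
y(o) = 0 (y(o) = (0*o)/3 = (⅓)*0 = 0)
y(-2)*m(-1) = 0*(-2) = 0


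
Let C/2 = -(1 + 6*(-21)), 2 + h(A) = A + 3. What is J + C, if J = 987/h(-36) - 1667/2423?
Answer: 2678772/12115 ≈ 221.11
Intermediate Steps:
h(A) = 1 + A (h(A) = -2 + (A + 3) = -2 + (3 + A) = 1 + A)
C = 250 (C = 2*(-(1 + 6*(-21))) = 2*(-(1 - 126)) = 2*(-1*(-125)) = 2*125 = 250)
J = -349978/12115 (J = 987/(1 - 36) - 1667/2423 = 987/(-35) - 1667*1/2423 = 987*(-1/35) - 1667/2423 = -141/5 - 1667/2423 = -349978/12115 ≈ -28.888)
J + C = -349978/12115 + 250 = 2678772/12115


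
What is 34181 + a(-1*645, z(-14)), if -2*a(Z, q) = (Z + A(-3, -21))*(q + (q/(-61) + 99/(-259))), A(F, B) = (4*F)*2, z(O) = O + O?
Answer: 784915867/31598 ≈ 24841.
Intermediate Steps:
z(O) = 2*O
A(F, B) = 8*F
a(Z, q) = -(-24 + Z)*(-99/259 + 60*q/61)/2 (a(Z, q) = -(Z + 8*(-3))*(q + (q/(-61) + 99/(-259)))/2 = -(Z - 24)*(q + (q*(-1/61) + 99*(-1/259)))/2 = -(-24 + Z)*(q + (-q/61 - 99/259))/2 = -(-24 + Z)*(q + (-99/259 - q/61))/2 = -(-24 + Z)*(-99/259 + 60*q/61)/2)
34181 + a(-1*645, z(-14)) = 34181 + (-1188/259 + 99*(-1*645)/518 + 720*(2*(-14))/61 - 30*(-1*645)*2*(-14)/61) = 34181 + (-1188/259 + (99/518)*(-645) + (720/61)*(-28) - 30/61*(-645)*(-28)) = 34181 + (-1188/259 - 63855/518 - 20160/61 - 541800/61) = 34181 - 295135371/31598 = 784915867/31598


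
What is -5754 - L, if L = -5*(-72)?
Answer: -6114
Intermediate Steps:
L = 360
-5754 - L = -5754 - 1*360 = -5754 - 360 = -6114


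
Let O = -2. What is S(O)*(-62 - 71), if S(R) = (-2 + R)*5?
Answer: 2660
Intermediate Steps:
S(R) = -10 + 5*R
S(O)*(-62 - 71) = (-10 + 5*(-2))*(-62 - 71) = (-10 - 10)*(-133) = -20*(-133) = 2660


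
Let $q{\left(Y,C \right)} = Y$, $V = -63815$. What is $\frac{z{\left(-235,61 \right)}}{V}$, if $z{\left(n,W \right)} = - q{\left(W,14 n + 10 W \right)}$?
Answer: $\frac{61}{63815} \approx 0.00095589$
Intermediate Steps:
$z{\left(n,W \right)} = - W$
$\frac{z{\left(-235,61 \right)}}{V} = \frac{\left(-1\right) 61}{-63815} = \left(-61\right) \left(- \frac{1}{63815}\right) = \frac{61}{63815}$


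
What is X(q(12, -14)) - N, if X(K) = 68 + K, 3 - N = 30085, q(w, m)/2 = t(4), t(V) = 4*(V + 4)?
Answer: 30214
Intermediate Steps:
t(V) = 16 + 4*V (t(V) = 4*(4 + V) = 16 + 4*V)
q(w, m) = 64 (q(w, m) = 2*(16 + 4*4) = 2*(16 + 16) = 2*32 = 64)
N = -30082 (N = 3 - 1*30085 = 3 - 30085 = -30082)
X(q(12, -14)) - N = (68 + 64) - 1*(-30082) = 132 + 30082 = 30214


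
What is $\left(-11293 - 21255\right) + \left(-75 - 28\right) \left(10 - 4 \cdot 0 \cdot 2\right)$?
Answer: $-33578$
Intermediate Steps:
$\left(-11293 - 21255\right) + \left(-75 - 28\right) \left(10 - 4 \cdot 0 \cdot 2\right) = -32548 - 103 \left(10 - 0 \cdot 2\right) = -32548 - 103 \left(10 - 0\right) = -32548 - 103 \left(10 + 0\right) = -32548 - 1030 = -33578$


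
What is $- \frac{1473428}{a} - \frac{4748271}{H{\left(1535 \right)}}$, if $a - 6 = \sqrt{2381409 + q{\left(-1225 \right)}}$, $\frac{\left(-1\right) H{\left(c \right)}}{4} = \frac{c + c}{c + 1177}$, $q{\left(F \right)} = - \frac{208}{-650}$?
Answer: $\frac{95830604051911377}{91385201155} - \frac{7367140 \sqrt{59535233}}{59534333} \approx 1.0477 \cdot 10^{6}$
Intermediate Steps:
$q{\left(F \right)} = \frac{8}{25}$ ($q{\left(F \right)} = \left(-208\right) \left(- \frac{1}{650}\right) = \frac{8}{25}$)
$H{\left(c \right)} = - \frac{8 c}{1177 + c}$ ($H{\left(c \right)} = - 4 \frac{c + c}{c + 1177} = - 4 \frac{2 c}{1177 + c} = - \frac{8 c}{1177 + c}$)
$a = 6 + \frac{\sqrt{59535233}}{5}$ ($a = 6 + \sqrt{2381409 + \frac{8}{25}} = 6 + \sqrt{\frac{59535233}{25}} = 6 + \frac{\sqrt{59535233}}{5} \approx 1549.2$)
$- \frac{1473428}{a} - \frac{4748271}{H{\left(1535 \right)}} = - \frac{1473428}{6 + \frac{\sqrt{59535233}}{5}} - \frac{4748271}{\left(-8\right) 1535 \frac{1}{1177 + 1535}} = - \frac{1473428}{6 + \frac{\sqrt{59535233}}{5}} - \frac{4748271}{\left(-8\right) 1535 \cdot \frac{1}{2712}} = - \frac{1473428}{6 + \frac{\sqrt{59535233}}{5}} - \frac{4748271}{- \frac{1535}{339}} = - \frac{1473428}{6 + \frac{\sqrt{59535233}}{5}} - - \frac{1609663869}{1535} = - \frac{1473428}{6 + \frac{\sqrt{59535233}}{5}} + \frac{1609663869}{1535} = \frac{1609663869}{1535} - \frac{1473428}{6 + \frac{\sqrt{59535233}}{5}}$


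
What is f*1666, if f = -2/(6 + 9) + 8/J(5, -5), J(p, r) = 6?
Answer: 9996/5 ≈ 1999.2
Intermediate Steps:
f = 6/5 (f = -2/(6 + 9) + 8/6 = -2/15 + 8*(1/6) = -2*1/15 + 4/3 = -2/15 + 4/3 = 6/5 ≈ 1.2000)
f*1666 = (6/5)*1666 = 9996/5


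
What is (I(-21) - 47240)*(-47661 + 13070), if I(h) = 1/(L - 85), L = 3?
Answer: 133994499471/82 ≈ 1.6341e+9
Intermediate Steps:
I(h) = -1/82 (I(h) = 1/(3 - 85) = 1/(-82) = -1/82)
(I(-21) - 47240)*(-47661 + 13070) = (-1/82 - 47240)*(-47661 + 13070) = -3873681/82*(-34591) = 133994499471/82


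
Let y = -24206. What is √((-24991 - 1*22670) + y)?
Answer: I*√71867 ≈ 268.08*I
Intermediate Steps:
√((-24991 - 1*22670) + y) = √((-24991 - 1*22670) - 24206) = √((-24991 - 22670) - 24206) = √(-47661 - 24206) = √(-71867) = I*√71867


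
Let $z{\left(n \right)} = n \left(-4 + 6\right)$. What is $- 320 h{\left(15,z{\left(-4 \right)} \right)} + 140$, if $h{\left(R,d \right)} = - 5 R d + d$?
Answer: $-189300$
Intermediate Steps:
$z{\left(n \right)} = 2 n$ ($z{\left(n \right)} = n 2 = 2 n$)
$h{\left(R,d \right)} = d - 5 R d$ ($h{\left(R,d \right)} = - 5 R d + d = d - 5 R d$)
$- 320 h{\left(15,z{\left(-4 \right)} \right)} + 140 = - 320 \cdot 2 \left(-4\right) \left(1 - 75\right) + 140 = - 320 \left(- 8 \left(1 - 75\right)\right) + 140 = - 320 \left(\left(-8\right) \left(-74\right)\right) + 140 = \left(-320\right) 592 + 140 = -189440 + 140 = -189300$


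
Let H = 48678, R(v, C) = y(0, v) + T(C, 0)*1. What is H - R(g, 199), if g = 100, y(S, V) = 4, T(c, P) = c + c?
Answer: 48276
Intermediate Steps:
T(c, P) = 2*c
R(v, C) = 4 + 2*C (R(v, C) = 4 + (2*C)*1 = 4 + 2*C)
H - R(g, 199) = 48678 - (4 + 2*199) = 48678 - (4 + 398) = 48678 - 1*402 = 48678 - 402 = 48276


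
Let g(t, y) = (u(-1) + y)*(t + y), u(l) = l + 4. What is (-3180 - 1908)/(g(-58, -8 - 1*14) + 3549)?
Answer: -5088/5069 ≈ -1.0037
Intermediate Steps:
u(l) = 4 + l
g(t, y) = (3 + y)*(t + y) (g(t, y) = ((4 - 1) + y)*(t + y) = (3 + y)*(t + y))
(-3180 - 1908)/(g(-58, -8 - 1*14) + 3549) = (-3180 - 1908)/(((-8 - 1*14)² + 3*(-58) + 3*(-8 - 1*14) - 58*(-8 - 1*14)) + 3549) = -5088/(((-8 - 14)² - 174 + 3*(-8 - 14) - 58*(-8 - 14)) + 3549) = -5088/(((-22)² - 174 + 3*(-22) - 58*(-22)) + 3549) = -5088/((484 - 174 - 66 + 1276) + 3549) = -5088/(1520 + 3549) = -5088/5069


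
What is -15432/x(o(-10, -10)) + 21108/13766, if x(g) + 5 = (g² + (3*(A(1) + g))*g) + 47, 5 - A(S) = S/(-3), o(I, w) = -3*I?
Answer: -10452478/4728621 ≈ -2.2105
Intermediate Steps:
A(S) = 5 + S/3 (A(S) = 5 - S/(-3) = 5 - S*(-1)/3 = 5 - (-1)*S/3 = 5 + S/3)
x(g) = 42 + g² + g*(16 + 3*g) (x(g) = -5 + ((g² + (3*((5 + (⅓)*1) + g))*g) + 47) = -5 + ((g² + (3*((5 + ⅓) + g))*g) + 47) = -5 + ((g² + (3*(16/3 + g))*g) + 47) = -5 + ((g² + (16 + 3*g)*g) + 47) = -5 + ((g² + g*(16 + 3*g)) + 47) = -5 + (47 + g² + g*(16 + 3*g)) = 42 + g² + g*(16 + 3*g))
-15432/x(o(-10, -10)) + 21108/13766 = -15432/(42 + 4*(-3*(-10))² + 16*(-3*(-10))) + 21108/13766 = -15432/(42 + 4*30² + 16*30) + 21108*(1/13766) = -15432/(42 + 4*900 + 480) + 10554/6883 = -15432/(42 + 3600 + 480) + 10554/6883 = -15432/4122 + 10554/6883 = -15432*1/4122 + 10554/6883 = -2572/687 + 10554/6883 = -10452478/4728621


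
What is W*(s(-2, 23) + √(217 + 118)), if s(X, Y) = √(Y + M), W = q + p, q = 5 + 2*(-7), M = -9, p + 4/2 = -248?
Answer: -259*√14 - 259*√335 ≈ -5709.6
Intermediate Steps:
p = -250 (p = -2 - 248 = -250)
q = -9 (q = 5 - 14 = -9)
W = -259 (W = -9 - 250 = -259)
s(X, Y) = √(-9 + Y) (s(X, Y) = √(Y - 9) = √(-9 + Y))
W*(s(-2, 23) + √(217 + 118)) = -259*(√(-9 + 23) + √(217 + 118)) = -259*(√14 + √335) = -259*√14 - 259*√335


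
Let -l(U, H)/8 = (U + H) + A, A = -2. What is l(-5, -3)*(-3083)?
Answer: -246640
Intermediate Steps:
l(U, H) = 16 - 8*H - 8*U (l(U, H) = -8*((U + H) - 2) = -8*((H + U) - 2) = -8*(-2 + H + U) = 16 - 8*H - 8*U)
l(-5, -3)*(-3083) = (16 - 8*(-3) - 8*(-5))*(-3083) = (16 + 24 + 40)*(-3083) = 80*(-3083) = -246640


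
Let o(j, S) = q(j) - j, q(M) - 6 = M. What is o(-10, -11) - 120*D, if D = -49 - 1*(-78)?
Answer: -3474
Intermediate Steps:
D = 29 (D = -49 + 78 = 29)
q(M) = 6 + M
o(j, S) = 6 (o(j, S) = (6 + j) - j = 6)
o(-10, -11) - 120*D = 6 - 120*29 = 6 - 3480 = -3474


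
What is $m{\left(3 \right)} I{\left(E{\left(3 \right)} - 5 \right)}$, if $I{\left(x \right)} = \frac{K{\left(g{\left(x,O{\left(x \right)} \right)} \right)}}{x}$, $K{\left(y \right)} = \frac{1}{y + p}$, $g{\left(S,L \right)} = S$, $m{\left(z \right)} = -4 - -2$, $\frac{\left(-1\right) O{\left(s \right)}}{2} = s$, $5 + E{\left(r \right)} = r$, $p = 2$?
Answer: $- \frac{2}{35} \approx -0.057143$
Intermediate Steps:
$E{\left(r \right)} = -5 + r$
$O{\left(s \right)} = - 2 s$
$m{\left(z \right)} = -2$ ($m{\left(z \right)} = -4 + 2 = -2$)
$K{\left(y \right)} = \frac{1}{2 + y}$ ($K{\left(y \right)} = \frac{1}{y + 2} = \frac{1}{2 + y}$)
$I{\left(x \right)} = \frac{1}{x \left(2 + x\right)}$ ($I{\left(x \right)} = \frac{1}{\left(2 + x\right) x} = \frac{1}{x \left(2 + x\right)}$)
$m{\left(3 \right)} I{\left(E{\left(3 \right)} - 5 \right)} = - 2 \frac{1}{\left(\left(-5 + 3\right) - 5\right) \left(2 + \left(\left(-5 + 3\right) - 5\right)\right)} = - 2 \frac{1}{\left(-2 - 5\right) \left(2 - 7\right)} = - 2 \frac{1}{\left(-7\right) \left(2 - 7\right)} = - 2 \left(- \frac{1}{7 \left(-5\right)}\right) = - 2 \left(\left(- \frac{1}{7}\right) \left(- \frac{1}{5}\right)\right) = \left(-2\right) \frac{1}{35} = - \frac{2}{35}$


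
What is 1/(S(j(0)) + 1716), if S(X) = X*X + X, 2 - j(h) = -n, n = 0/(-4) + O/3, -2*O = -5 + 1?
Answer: 9/15532 ≈ 0.00057945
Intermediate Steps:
O = 2 (O = -(-5 + 1)/2 = -½*(-4) = 2)
n = ⅔ (n = 0/(-4) + 2/3 = 0*(-¼) + 2*(⅓) = 0 + ⅔ = ⅔ ≈ 0.66667)
j(h) = 8/3 (j(h) = 2 - (-1)*2/3 = 2 - 1*(-⅔) = 2 + ⅔ = 8/3)
S(X) = X + X² (S(X) = X² + X = X + X²)
1/(S(j(0)) + 1716) = 1/(8*(1 + 8/3)/3 + 1716) = 1/((8/3)*(11/3) + 1716) = 1/(88/9 + 1716) = 1/(15532/9) = 9/15532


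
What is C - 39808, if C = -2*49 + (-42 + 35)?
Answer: -39913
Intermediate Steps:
C = -105 (C = -98 - 7 = -105)
C - 39808 = -105 - 39808 = -39913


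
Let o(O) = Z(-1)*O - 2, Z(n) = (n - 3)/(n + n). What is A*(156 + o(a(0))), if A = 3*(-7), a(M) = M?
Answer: -3234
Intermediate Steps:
Z(n) = (-3 + n)/(2*n) (Z(n) = (-3 + n)/((2*n)) = (-3 + n)*(1/(2*n)) = (-3 + n)/(2*n))
A = -21
o(O) = -2 + 2*O (o(O) = ((½)*(-3 - 1)/(-1))*O - 2 = ((½)*(-1)*(-4))*O - 2 = 2*O - 2 = -2 + 2*O)
A*(156 + o(a(0))) = -21*(156 + (-2 + 2*0)) = -21*(156 + (-2 + 0)) = -21*(156 - 2) = -21*154 = -3234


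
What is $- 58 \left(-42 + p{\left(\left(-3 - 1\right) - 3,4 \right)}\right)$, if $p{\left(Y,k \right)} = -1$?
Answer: $2494$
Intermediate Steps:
$- 58 \left(-42 + p{\left(\left(-3 - 1\right) - 3,4 \right)}\right) = - 58 \left(-42 - 1\right) = \left(-58\right) \left(-43\right) = 2494$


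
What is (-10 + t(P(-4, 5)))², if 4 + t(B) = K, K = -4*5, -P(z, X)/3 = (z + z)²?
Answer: 1156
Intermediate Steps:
P(z, X) = -12*z² (P(z, X) = -3*(z + z)² = -3*4*z² = -12*z²)
K = -20
t(B) = -24 (t(B) = -4 - 20 = -24)
(-10 + t(P(-4, 5)))² = (-10 - 24)² = (-34)² = 1156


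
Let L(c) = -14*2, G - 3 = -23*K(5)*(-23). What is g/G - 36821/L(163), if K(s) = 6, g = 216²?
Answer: 13142965/9884 ≈ 1329.7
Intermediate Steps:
g = 46656
G = 3177 (G = 3 - 23*6*(-23) = 3 - 138*(-23) = 3 + 3174 = 3177)
L(c) = -28
g/G - 36821/L(163) = 46656/3177 - 36821/(-28) = 46656*(1/3177) - 36821*(-1/28) = 5184/353 + 36821/28 = 13142965/9884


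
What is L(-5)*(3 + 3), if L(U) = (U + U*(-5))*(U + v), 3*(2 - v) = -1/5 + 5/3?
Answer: -1256/3 ≈ -418.67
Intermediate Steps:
v = 68/45 (v = 2 - (-1/5 + 5/3)/3 = 2 - (-1*⅕ + 5*(⅓))/3 = 2 - (-⅕ + 5/3)/3 = 2 - ⅓*22/15 = 2 - 22/45 = 68/45 ≈ 1.5111)
L(U) = -4*U*(68/45 + U) (L(U) = (U + U*(-5))*(U + 68/45) = (U - 5*U)*(68/45 + U) = (-4*U)*(68/45 + U) = -4*U*(68/45 + U))
L(-5)*(3 + 3) = (-4/45*(-5)*(68 + 45*(-5)))*(3 + 3) = -4/45*(-5)*(68 - 225)*6 = -4/45*(-5)*(-157)*6 = -628/9*6 = -1256/3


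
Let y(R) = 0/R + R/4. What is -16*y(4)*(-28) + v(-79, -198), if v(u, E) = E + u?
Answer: 171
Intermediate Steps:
y(R) = R/4 (y(R) = 0 + R*(¼) = 0 + R/4 = R/4)
-16*y(4)*(-28) + v(-79, -198) = -4*4*(-28) + (-198 - 79) = -16*1*(-28) - 277 = -16*(-28) - 277 = 448 - 277 = 171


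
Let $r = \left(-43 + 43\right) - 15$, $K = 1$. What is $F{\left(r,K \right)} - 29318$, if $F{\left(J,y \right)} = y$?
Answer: $-29317$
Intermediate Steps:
$r = -15$ ($r = 0 - 15 = -15$)
$F{\left(r,K \right)} - 29318 = 1 - 29318 = -29317$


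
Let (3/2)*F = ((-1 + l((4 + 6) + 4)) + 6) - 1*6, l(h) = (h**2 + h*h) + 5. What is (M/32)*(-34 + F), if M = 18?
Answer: 1035/8 ≈ 129.38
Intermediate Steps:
l(h) = 5 + 2*h**2 (l(h) = (h**2 + h**2) + 5 = 2*h**2 + 5 = 5 + 2*h**2)
F = 264 (F = 2*(((-1 + (5 + 2*((4 + 6) + 4)**2)) + 6) - 1*6)/3 = 2*(((-1 + (5 + 2*(10 + 4)**2)) + 6) - 6)/3 = 2*(((-1 + (5 + 2*14**2)) + 6) - 6)/3 = 2*(((-1 + (5 + 2*196)) + 6) - 6)/3 = 2*(((-1 + (5 + 392)) + 6) - 6)/3 = 2*(((-1 + 397) + 6) - 6)/3 = 2*((396 + 6) - 6)/3 = 2*(402 - 6)/3 = (2/3)*396 = 264)
(M/32)*(-34 + F) = (18/32)*(-34 + 264) = (18*(1/32))*230 = (9/16)*230 = 1035/8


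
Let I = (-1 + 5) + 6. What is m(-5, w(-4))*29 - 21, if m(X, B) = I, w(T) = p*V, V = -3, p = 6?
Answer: 269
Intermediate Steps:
I = 10 (I = 4 + 6 = 10)
w(T) = -18 (w(T) = 6*(-3) = -18)
m(X, B) = 10
m(-5, w(-4))*29 - 21 = 10*29 - 21 = 290 - 21 = 269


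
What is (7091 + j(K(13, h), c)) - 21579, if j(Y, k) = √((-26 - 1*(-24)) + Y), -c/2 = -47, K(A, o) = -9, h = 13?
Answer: -14488 + I*√11 ≈ -14488.0 + 3.3166*I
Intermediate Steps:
c = 94 (c = -2*(-47) = 94)
j(Y, k) = √(-2 + Y) (j(Y, k) = √((-26 + 24) + Y) = √(-2 + Y))
(7091 + j(K(13, h), c)) - 21579 = (7091 + √(-2 - 9)) - 21579 = (7091 + √(-11)) - 21579 = (7091 + I*√11) - 21579 = -14488 + I*√11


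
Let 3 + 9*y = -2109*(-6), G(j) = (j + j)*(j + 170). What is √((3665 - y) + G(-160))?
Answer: I*√8466/3 ≈ 30.67*I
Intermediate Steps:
G(j) = 2*j*(170 + j) (G(j) = (2*j)*(170 + j) = 2*j*(170 + j))
y = 4217/3 (y = -⅓ + (-2109*(-6))/9 = -⅓ + (⅑)*12654 = -⅓ + 1406 = 4217/3 ≈ 1405.7)
√((3665 - y) + G(-160)) = √((3665 - 1*4217/3) + 2*(-160)*(170 - 160)) = √((3665 - 4217/3) + 2*(-160)*10) = √(6778/3 - 3200) = √(-2822/3) = I*√8466/3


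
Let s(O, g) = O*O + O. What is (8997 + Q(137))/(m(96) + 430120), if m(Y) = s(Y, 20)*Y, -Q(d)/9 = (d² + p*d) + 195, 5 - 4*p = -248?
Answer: -958665/5296288 ≈ -0.18101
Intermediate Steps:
s(O, g) = O + O² (s(O, g) = O² + O = O + O²)
p = 253/4 (p = 5/4 - ¼*(-248) = 5/4 + 62 = 253/4 ≈ 63.250)
Q(d) = -1755 - 9*d² - 2277*d/4 (Q(d) = -9*((d² + 253*d/4) + 195) = -9*(195 + d² + 253*d/4) = -1755 - 9*d² - 2277*d/4)
m(Y) = Y²*(1 + Y) (m(Y) = (Y*(1 + Y))*Y = Y²*(1 + Y))
(8997 + Q(137))/(m(96) + 430120) = (8997 + (-1755 - 9*137² - 2277/4*137))/(96²*(1 + 96) + 430120) = (8997 + (-1755 - 9*18769 - 311949/4))/(9216*97 + 430120) = (8997 + (-1755 - 168921 - 311949/4))/(893952 + 430120) = (8997 - 994653/4)/1324072 = -958665/4*1/1324072 = -958665/5296288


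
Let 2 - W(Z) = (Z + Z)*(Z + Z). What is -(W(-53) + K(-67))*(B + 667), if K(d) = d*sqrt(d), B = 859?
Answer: 17143084 + 102242*I*sqrt(67) ≈ 1.7143e+7 + 8.3689e+5*I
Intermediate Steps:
W(Z) = 2 - 4*Z**2 (W(Z) = 2 - (Z + Z)*(Z + Z) = 2 - 2*Z*2*Z = 2 - 4*Z**2)
K(d) = d**(3/2)
-(W(-53) + K(-67))*(B + 667) = -((2 - 4*(-53)**2) + (-67)**(3/2))*(859 + 667) = -((2 - 4*2809) - 67*I*sqrt(67))*1526 = -((2 - 11236) - 67*I*sqrt(67))*1526 = -(-11234 - 67*I*sqrt(67))*1526 = -(-17143084 - 102242*I*sqrt(67)) = 17143084 + 102242*I*sqrt(67)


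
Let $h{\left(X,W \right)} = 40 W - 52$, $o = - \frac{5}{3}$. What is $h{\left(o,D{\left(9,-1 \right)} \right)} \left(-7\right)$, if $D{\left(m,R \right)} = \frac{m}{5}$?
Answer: $-140$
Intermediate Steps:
$o = - \frac{5}{3}$ ($o = \left(-5\right) \frac{1}{3} = - \frac{5}{3} \approx -1.6667$)
$D{\left(m,R \right)} = \frac{m}{5}$ ($D{\left(m,R \right)} = m \frac{1}{5} = \frac{m}{5}$)
$h{\left(X,W \right)} = -52 + 40 W$
$h{\left(o,D{\left(9,-1 \right)} \right)} \left(-7\right) = \left(-52 + 40 \cdot \frac{1}{5} \cdot 9\right) \left(-7\right) = \left(-52 + 40 \cdot \frac{9}{5}\right) \left(-7\right) = \left(-52 + 72\right) \left(-7\right) = 20 \left(-7\right) = -140$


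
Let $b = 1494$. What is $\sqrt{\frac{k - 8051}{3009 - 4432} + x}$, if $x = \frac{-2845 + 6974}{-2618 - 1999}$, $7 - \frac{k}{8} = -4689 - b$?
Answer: $\frac{2 i \sqrt{4001569412835}}{729999} \approx 5.4805 i$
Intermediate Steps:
$k = 49520$ ($k = 56 - 8 \left(-4689 - 1494\right) = 56 - -49464 = 56 + 49464 = 49520$)
$x = - \frac{4129}{4617}$ ($x = \frac{4129}{-4617} = 4129 \left(- \frac{1}{4617}\right) = - \frac{4129}{4617} \approx -0.8943$)
$\sqrt{\frac{k - 8051}{3009 - 4432} + x} = \sqrt{\frac{49520 - 8051}{3009 - 4432} - \frac{4129}{4617}} = \sqrt{\frac{41469}{-1423} - \frac{4129}{4617}} = \sqrt{41469 \left(- \frac{1}{1423}\right) - \frac{4129}{4617}} = \sqrt{- \frac{41469}{1423} - \frac{4129}{4617}} = \sqrt{- \frac{197337940}{6569991}} = \frac{2 i \sqrt{4001569412835}}{729999}$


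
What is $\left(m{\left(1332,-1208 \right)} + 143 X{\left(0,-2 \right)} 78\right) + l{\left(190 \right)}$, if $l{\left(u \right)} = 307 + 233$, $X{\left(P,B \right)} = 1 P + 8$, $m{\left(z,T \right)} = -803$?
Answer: $88969$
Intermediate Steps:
$X{\left(P,B \right)} = 8 + P$ ($X{\left(P,B \right)} = P + 8 = 8 + P$)
$l{\left(u \right)} = 540$
$\left(m{\left(1332,-1208 \right)} + 143 X{\left(0,-2 \right)} 78\right) + l{\left(190 \right)} = \left(-803 + 143 \left(8 + 0\right) 78\right) + 540 = \left(-803 + 143 \cdot 8 \cdot 78\right) + 540 = \left(-803 + 1144 \cdot 78\right) + 540 = \left(-803 + 89232\right) + 540 = 88429 + 540 = 88969$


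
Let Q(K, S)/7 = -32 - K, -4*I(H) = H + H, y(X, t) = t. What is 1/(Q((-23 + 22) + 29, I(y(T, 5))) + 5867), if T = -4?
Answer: 1/5447 ≈ 0.00018359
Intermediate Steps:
I(H) = -H/2 (I(H) = -(H + H)/4 = -H/2)
Q(K, S) = -224 - 7*K (Q(K, S) = 7*(-32 - K) = -224 - 7*K)
1/(Q((-23 + 22) + 29, I(y(T, 5))) + 5867) = 1/((-224 - 7*((-23 + 22) + 29)) + 5867) = 1/((-224 - 7*(-1 + 29)) + 5867) = 1/((-224 - 7*28) + 5867) = 1/((-224 - 196) + 5867) = 1/(-420 + 5867) = 1/5447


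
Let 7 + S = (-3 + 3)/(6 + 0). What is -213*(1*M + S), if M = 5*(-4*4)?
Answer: 18531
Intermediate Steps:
M = -80 (M = 5*(-16) = -80)
S = -7 (S = -7 + (-3 + 3)/(6 + 0) = -7 + 0/6 = -7 + 0*(⅙) = -7 + 0 = -7)
-213*(1*M + S) = -213*(1*(-80) - 7) = -213*(-80 - 7) = -213*(-87) = 18531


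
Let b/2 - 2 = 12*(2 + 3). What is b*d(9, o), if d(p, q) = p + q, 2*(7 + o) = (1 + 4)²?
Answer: 1798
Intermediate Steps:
o = 11/2 (o = -7 + (1 + 4)²/2 = -7 + (½)*5² = -7 + (½)*25 = -7 + 25/2 = 11/2 ≈ 5.5000)
b = 124 (b = 4 + 2*(12*(2 + 3)) = 4 + 2*(12*5) = 4 + 2*60 = 4 + 120 = 124)
b*d(9, o) = 124*(9 + 11/2) = 124*(29/2) = 1798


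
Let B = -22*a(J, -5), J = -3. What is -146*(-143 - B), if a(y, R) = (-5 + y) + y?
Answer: 56210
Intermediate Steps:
a(y, R) = -5 + 2*y
B = 242 (B = -22*(-5 + 2*(-3)) = -22*(-5 - 6) = -22*(-11) = 242)
-146*(-143 - B) = -146*(-143 - 1*242) = -146*(-143 - 242) = -146*(-385) = 56210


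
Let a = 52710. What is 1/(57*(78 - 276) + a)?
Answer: 1/41424 ≈ 2.4141e-5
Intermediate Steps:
1/(57*(78 - 276) + a) = 1/(57*(78 - 276) + 52710) = 1/(57*(-198) + 52710) = 1/(-11286 + 52710) = 1/41424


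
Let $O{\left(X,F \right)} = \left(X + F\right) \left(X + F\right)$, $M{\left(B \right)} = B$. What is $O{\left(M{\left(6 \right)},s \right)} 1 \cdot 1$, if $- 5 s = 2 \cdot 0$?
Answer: $36$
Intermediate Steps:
$s = 0$ ($s = - \frac{2 \cdot 0}{5} = \left(- \frac{1}{5}\right) 0 = 0$)
$O{\left(X,F \right)} = \left(F + X\right)^{2}$ ($O{\left(X,F \right)} = \left(F + X\right) \left(F + X\right) = \left(F + X\right)^{2}$)
$O{\left(M{\left(6 \right)},s \right)} 1 \cdot 1 = \left(0 + 6\right)^{2} \cdot 1 \cdot 1 = 6^{2} \cdot 1 \cdot 1 = 36 \cdot 1 \cdot 1 = 36 \cdot 1 = 36$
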